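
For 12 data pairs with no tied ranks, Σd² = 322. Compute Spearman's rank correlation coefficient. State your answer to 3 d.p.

-0.126

ρ = 1 − 6Σd² / [n(n²−1)] = 1 − 6×322 / (12×143)
  = 1 − 1932/1716 = 1 − 1.1259 ≈ -0.126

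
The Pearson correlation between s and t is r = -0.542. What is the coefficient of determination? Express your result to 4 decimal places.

r² = (-0.542)² = 0.2938

0.2938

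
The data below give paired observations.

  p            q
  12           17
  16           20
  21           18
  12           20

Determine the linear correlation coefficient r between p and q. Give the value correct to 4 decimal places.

-0.0910

n = 4, Σp = 61, Σq = 75, Σp² = 985, Σq² = 1413, Σpq = 1142
nΣpq − ΣpΣq = 4568 − 4575 = -7
nΣp² − (Σp)² = 3940 − 3721 = 219; nΣq² − (Σq)² = 5652 − 5625 = 27
r = -7 / √(219 × 27) = -7 / 76.8960 ≈ -0.0910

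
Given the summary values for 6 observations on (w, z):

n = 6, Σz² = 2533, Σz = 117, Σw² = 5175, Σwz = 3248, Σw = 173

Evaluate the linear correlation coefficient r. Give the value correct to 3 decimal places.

-0.579

r = (nΣwz − ΣwΣz) / √[(nΣw² − (Σw)²)(nΣz² − (Σz)²)]
Numerator: 6×3248 − 173×117 = -753
Denominator: √[(31050 − 29929)(15198 − 13689)] = √[1121 × 1509] = 1300.6110
r = -753 / 1300.6110 ≈ -0.579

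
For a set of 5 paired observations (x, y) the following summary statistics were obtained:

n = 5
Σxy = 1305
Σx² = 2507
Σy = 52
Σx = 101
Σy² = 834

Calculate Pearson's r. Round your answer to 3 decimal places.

r = (nΣxy − ΣxΣy) / √[(nΣx² − (Σx)²)(nΣy² − (Σy)²)]
Numerator: 5×1305 − 101×52 = 1273
Denominator: √[(12535 − 10201)(4170 − 2704)] = √[2334 × 1466] = 1849.7686
r = 1273 / 1849.7686 ≈ 0.688

0.688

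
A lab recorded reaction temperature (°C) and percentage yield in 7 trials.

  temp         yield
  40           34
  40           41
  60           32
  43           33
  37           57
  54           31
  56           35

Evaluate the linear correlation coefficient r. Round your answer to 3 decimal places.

-0.623

n = 7, Σx = 330, Σy = 263, Σx² = 16070, Σy² = 10385, Σxy = 12082
nΣxy − ΣxΣy = 84574 − 86790 = -2216
nΣx² − (Σx)² = 112490 − 108900 = 3590; nΣy² − (Σy)² = 72695 − 69169 = 3526
r = -2216 / √(3590 × 3526) = -2216 / 3557.8561 ≈ -0.623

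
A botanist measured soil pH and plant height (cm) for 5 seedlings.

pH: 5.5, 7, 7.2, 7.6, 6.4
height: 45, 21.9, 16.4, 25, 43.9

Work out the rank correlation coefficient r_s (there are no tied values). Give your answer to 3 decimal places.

Rank pH: 1, 3, 4, 5, 2
Rank height: 5, 2, 1, 3, 4
d = rank(pH) − rank(height): -4, 1, 3, 2, -2; Σd² = 34
ρ = 1 − 6Σd² / [n(n²−1)] = 1 − 6×34 / (5×24) = 1 − 204/120 ≈ -0.700

-0.700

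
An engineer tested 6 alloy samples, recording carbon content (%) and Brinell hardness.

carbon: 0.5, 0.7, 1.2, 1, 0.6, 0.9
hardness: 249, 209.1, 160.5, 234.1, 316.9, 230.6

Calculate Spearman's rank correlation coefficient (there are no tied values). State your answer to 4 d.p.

Rank carbon: 1, 3, 6, 5, 2, 4
Rank hardness: 5, 2, 1, 4, 6, 3
d = rank(carbon) − rank(hardness): -4, 1, 5, 1, -4, 1; Σd² = 60
ρ = 1 − 6Σd² / [n(n²−1)] = 1 − 6×60 / (6×35) = 1 − 360/210 ≈ -0.7143

-0.7143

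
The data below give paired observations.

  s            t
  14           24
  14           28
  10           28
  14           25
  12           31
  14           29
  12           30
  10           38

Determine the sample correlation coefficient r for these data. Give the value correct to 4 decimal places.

-0.6855

n = 8, Σs = 100, Σt = 233, Σs² = 1272, Σt² = 6915, Σst = 2876
nΣst − ΣsΣt = 23008 − 23300 = -292
nΣs² − (Σs)² = 10176 − 10000 = 176; nΣt² − (Σt)² = 55320 − 54289 = 1031
r = -292 / √(176 × 1031) = -292 / 425.9765 ≈ -0.6855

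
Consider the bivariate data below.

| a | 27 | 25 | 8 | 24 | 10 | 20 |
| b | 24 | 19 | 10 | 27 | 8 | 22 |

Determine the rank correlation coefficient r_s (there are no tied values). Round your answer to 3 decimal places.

Rank a: 6, 5, 1, 4, 2, 3
Rank b: 5, 3, 2, 6, 1, 4
d = rank(a) − rank(b): 1, 2, -1, -2, 1, -1; Σd² = 12
ρ = 1 − 6Σd² / [n(n²−1)] = 1 − 6×12 / (6×35) = 1 − 72/210 ≈ 0.657

0.657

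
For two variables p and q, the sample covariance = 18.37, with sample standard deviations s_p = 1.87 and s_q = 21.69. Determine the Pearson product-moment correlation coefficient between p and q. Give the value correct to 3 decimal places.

r = Cov(p,q) / (s_p · s_q) = 18.37 / (1.87 × 21.69)
  = 18.37 / 40.5603 ≈ 0.453

0.453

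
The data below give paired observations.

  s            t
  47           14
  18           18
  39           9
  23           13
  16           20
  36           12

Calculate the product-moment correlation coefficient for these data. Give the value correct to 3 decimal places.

-0.715

n = 6, Σs = 179, Σt = 86, Σs² = 6135, Σt² = 1314, Σst = 2384
nΣst − ΣsΣt = 14304 − 15394 = -1090
nΣs² − (Σs)² = 36810 − 32041 = 4769; nΣt² − (Σt)² = 7884 − 7396 = 488
r = -1090 / √(4769 × 488) = -1090 / 1525.5399 ≈ -0.715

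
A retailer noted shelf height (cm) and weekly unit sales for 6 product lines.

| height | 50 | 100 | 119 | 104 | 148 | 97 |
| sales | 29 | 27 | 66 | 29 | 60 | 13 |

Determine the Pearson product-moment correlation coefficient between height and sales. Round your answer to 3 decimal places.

n = 6, Σx = 618, Σy = 224, Σx² = 68790, Σy² = 10536, Σxy = 25161
nΣxy − ΣxΣy = 150966 − 138432 = 12534
nΣx² − (Σx)² = 412740 − 381924 = 30816; nΣy² − (Σy)² = 63216 − 50176 = 13040
r = 12534 / √(30816 × 13040) = 12534 / 20045.9632 ≈ 0.625

0.625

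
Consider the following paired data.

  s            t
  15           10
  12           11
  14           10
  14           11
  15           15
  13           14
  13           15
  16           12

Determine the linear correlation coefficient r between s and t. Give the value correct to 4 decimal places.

n = 8, Σs = 112, Σt = 98, Σs² = 1580, Σt² = 1232, Σst = 1370
nΣst − ΣsΣt = 10960 − 10976 = -16
nΣs² − (Σs)² = 12640 − 12544 = 96; nΣt² − (Σt)² = 9856 − 9604 = 252
r = -16 / √(96 × 252) = -16 / 155.5378 ≈ -0.1029

-0.1029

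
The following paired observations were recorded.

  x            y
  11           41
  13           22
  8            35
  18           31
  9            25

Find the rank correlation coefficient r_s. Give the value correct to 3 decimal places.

-0.300

Rank x: 3, 4, 1, 5, 2
Rank y: 5, 1, 4, 3, 2
d = rank(x) − rank(y): -2, 3, -3, 2, 0; Σd² = 26
ρ = 1 − 6Σd² / [n(n²−1)] = 1 − 6×26 / (5×24) = 1 − 156/120 ≈ -0.300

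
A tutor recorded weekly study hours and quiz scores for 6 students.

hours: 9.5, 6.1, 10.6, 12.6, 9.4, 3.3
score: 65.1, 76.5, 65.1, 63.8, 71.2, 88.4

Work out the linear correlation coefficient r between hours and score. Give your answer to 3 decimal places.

n = 6, Σx = 51.5, Σy = 430.1, Σx² = 497.83, Σy² = 31282.71, Σxy = 3540.04
nΣxy − ΣxΣy = 21240.24 − 22150.15 = -909.91
nΣx² − (Σx)² = 2986.98 − 2652.25 = 334.73; nΣy² − (Σy)² = 187696.26 − 184986.01 = 2710.25
r = -909.91 / √(334.73 × 2710.25) = -909.91 / 952.4715 ≈ -0.955

-0.955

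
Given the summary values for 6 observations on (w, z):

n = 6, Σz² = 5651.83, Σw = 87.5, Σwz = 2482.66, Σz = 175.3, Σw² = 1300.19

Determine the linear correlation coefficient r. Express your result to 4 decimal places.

-0.6522

r = (nΣwz − ΣwΣz) / √[(nΣw² − (Σw)²)(nΣz² − (Σz)²)]
Numerator: 6×2482.66 − 87.5×175.3 = -442.79
Denominator: √[(7801.14 − 7656.25)(33910.98 − 30730.09)] = √[144.89 × 3180.89] = 678.8808
r = -442.79 / 678.8808 ≈ -0.6522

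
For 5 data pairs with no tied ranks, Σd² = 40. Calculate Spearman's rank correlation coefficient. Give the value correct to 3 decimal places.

ρ = 1 − 6Σd² / [n(n²−1)] = 1 − 6×40 / (5×24)
  = 1 − 240/120 = 1 − 2.0000 ≈ -1.000

-1.000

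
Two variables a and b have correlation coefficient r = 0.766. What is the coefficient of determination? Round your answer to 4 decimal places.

r² = (0.766)² = 0.5868

0.5868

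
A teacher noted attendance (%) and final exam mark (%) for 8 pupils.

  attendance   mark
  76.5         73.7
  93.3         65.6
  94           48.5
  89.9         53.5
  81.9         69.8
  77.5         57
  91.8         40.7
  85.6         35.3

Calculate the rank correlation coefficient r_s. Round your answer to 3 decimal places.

Rank attendance: 1, 7, 8, 5, 3, 2, 6, 4
Rank mark: 8, 6, 3, 4, 7, 5, 2, 1
d = rank(attendance) − rank(mark): -7, 1, 5, 1, -4, -3, 4, 3; Σd² = 126
ρ = 1 − 6Σd² / [n(n²−1)] = 1 − 6×126 / (8×63) = 1 − 756/504 ≈ -0.500

-0.500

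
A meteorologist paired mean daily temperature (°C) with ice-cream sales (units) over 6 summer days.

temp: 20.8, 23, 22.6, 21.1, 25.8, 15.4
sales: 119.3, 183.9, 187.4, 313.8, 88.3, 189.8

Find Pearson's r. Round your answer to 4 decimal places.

n = 6, Σx = 128.7, Σy = 1082.5, Σx² = 2820.41, Σy² = 225461.83, Σxy = 22768.62
nΣxy − ΣxΣy = 136611.72 − 139317.75 = -2706.03
nΣx² − (Σx)² = 16922.46 − 16563.69 = 358.77; nΣy² − (Σy)² = 1352770.98 − 1171806.25 = 180964.73
r = -2706.03 / √(358.77 × 180964.73) = -2706.03 / 8057.5875 ≈ -0.3358

-0.3358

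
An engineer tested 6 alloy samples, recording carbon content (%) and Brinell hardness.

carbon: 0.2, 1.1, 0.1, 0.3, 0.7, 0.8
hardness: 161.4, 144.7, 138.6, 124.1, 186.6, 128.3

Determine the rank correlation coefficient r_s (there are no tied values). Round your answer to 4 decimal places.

Rank carbon: 2, 6, 1, 3, 4, 5
Rank hardness: 5, 4, 3, 1, 6, 2
d = rank(carbon) − rank(hardness): -3, 2, -2, 2, -2, 3; Σd² = 34
ρ = 1 − 6Σd² / [n(n²−1)] = 1 − 6×34 / (6×35) = 1 − 204/210 ≈ 0.0286

0.0286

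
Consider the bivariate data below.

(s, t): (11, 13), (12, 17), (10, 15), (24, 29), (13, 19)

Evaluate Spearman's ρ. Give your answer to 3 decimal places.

0.900

Rank s: 2, 3, 1, 5, 4
Rank t: 1, 3, 2, 5, 4
d = rank(s) − rank(t): 1, 0, -1, 0, 0; Σd² = 2
ρ = 1 − 6Σd² / [n(n²−1)] = 1 − 6×2 / (5×24) = 1 − 12/120 ≈ 0.900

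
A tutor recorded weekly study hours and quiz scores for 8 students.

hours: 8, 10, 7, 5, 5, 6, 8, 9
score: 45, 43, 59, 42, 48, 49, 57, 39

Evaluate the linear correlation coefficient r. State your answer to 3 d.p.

n = 8, Σx = 58, Σy = 382, Σx² = 444, Σy² = 18594, Σxy = 2754
nΣxy − ΣxΣy = 22032 − 22156 = -124
nΣx² − (Σx)² = 3552 − 3364 = 188; nΣy² − (Σy)² = 148752 − 145924 = 2828
r = -124 / √(188 × 2828) = -124 / 729.1529 ≈ -0.170

-0.170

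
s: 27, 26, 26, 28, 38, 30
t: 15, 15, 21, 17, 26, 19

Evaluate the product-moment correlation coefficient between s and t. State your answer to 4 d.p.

n = 6, Σs = 175, Σt = 113, Σs² = 5209, Σt² = 2217, Σst = 3375
nΣst − ΣsΣt = 20250 − 19775 = 475
nΣs² − (Σs)² = 31254 − 30625 = 629; nΣt² − (Σt)² = 13302 − 12769 = 533
r = 475 / √(629 × 533) = 475 / 579.0138 ≈ 0.8204

0.8204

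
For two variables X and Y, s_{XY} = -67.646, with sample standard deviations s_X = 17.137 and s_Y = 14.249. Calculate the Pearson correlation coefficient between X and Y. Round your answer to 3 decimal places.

r = Cov(X,Y) / (s_X · s_Y) = -67.646 / (17.137 × 14.249)
  = -67.646 / 244.1851 ≈ -0.277

-0.277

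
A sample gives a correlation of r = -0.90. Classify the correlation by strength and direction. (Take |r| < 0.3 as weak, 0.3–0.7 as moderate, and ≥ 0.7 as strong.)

r = -0.90 < 0 so the relationship is negative.
|r| = 0.90, which falls in the strong range.

strong negative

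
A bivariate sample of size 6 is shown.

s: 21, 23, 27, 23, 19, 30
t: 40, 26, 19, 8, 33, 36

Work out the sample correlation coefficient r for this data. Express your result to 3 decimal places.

n = 6, Σs = 143, Σt = 162, Σs² = 3489, Σt² = 5086, Σst = 3842
nΣst − ΣsΣt = 23052 − 23166 = -114
nΣs² − (Σs)² = 20934 − 20449 = 485; nΣt² − (Σt)² = 30516 − 26244 = 4272
r = -114 / √(485 × 4272) = -114 / 1439.4165 ≈ -0.079

-0.079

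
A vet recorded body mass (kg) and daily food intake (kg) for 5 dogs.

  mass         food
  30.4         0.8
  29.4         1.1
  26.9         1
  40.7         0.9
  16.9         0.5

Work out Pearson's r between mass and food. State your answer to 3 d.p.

0.580

n = 5, Σx = 144.3, Σy = 4.3, Σx² = 4454.23, Σy² = 3.91, Σxy = 128.64
nΣxy − ΣxΣy = 643.2 − 620.49 = 22.71
nΣx² − (Σx)² = 22271.15 − 20822.49 = 1448.66; nΣy² − (Σy)² = 19.55 − 18.49 = 1.06
r = 22.71 / √(1448.66 × 1.06) = 22.71 / 39.1865 ≈ 0.580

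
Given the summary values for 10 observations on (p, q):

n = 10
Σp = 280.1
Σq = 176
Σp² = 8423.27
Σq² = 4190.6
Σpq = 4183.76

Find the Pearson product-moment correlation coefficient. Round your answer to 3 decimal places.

r = (nΣpq − ΣpΣq) / √[(nΣp² − (Σp)²)(nΣq² − (Σq)²)]
Numerator: 10×4183.76 − 280.1×176 = -7460
Denominator: √[(84232.7 − 78456.01)(41906 − 30976)] = √[5776.69 × 10930] = 7946.0192
r = -7460 / 7946.0192 ≈ -0.939

-0.939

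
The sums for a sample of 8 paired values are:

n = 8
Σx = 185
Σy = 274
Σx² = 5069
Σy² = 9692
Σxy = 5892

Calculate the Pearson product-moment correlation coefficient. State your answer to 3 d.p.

-0.901

r = (nΣxy − ΣxΣy) / √[(nΣx² − (Σx)²)(nΣy² − (Σy)²)]
Numerator: 8×5892 − 185×274 = -3554
Denominator: √[(40552 − 34225)(77536 − 75076)] = √[6327 × 2460] = 3945.1768
r = -3554 / 3945.1768 ≈ -0.901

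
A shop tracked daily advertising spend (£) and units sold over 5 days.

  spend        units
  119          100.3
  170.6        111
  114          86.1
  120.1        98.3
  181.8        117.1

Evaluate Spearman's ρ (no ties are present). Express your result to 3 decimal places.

0.900

Rank spend: 2, 4, 1, 3, 5
Rank units: 3, 4, 1, 2, 5
d = rank(spend) − rank(units): -1, 0, 0, 1, 0; Σd² = 2
ρ = 1 − 6Σd² / [n(n²−1)] = 1 − 6×2 / (5×24) = 1 − 12/120 ≈ 0.900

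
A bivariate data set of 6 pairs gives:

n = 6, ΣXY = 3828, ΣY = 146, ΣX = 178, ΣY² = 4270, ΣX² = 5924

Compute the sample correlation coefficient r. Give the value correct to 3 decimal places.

-0.741

r = (nΣXY − ΣXΣY) / √[(nΣX² − (ΣX)²)(nΣY² − (ΣY)²)]
Numerator: 6×3828 − 178×146 = -3020
Denominator: √[(35544 − 31684)(25620 − 21316)] = √[3860 × 4304] = 4075.9588
r = -3020 / 4075.9588 ≈ -0.741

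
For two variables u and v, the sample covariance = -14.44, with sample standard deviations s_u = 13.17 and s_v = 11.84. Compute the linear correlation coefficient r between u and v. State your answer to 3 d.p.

-0.093

r = Cov(u,v) / (s_u · s_v) = -14.44 / (13.17 × 11.84)
  = -14.44 / 155.9328 ≈ -0.093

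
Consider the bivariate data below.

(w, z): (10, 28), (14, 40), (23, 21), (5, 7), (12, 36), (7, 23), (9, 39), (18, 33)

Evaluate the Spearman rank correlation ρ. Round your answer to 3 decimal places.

0.262

Rank w: 4, 6, 8, 1, 5, 2, 3, 7
Rank z: 4, 8, 2, 1, 6, 3, 7, 5
d = rank(w) − rank(z): 0, -2, 6, 0, -1, -1, -4, 2; Σd² = 62
ρ = 1 − 6Σd² / [n(n²−1)] = 1 − 6×62 / (8×63) = 1 − 372/504 ≈ 0.262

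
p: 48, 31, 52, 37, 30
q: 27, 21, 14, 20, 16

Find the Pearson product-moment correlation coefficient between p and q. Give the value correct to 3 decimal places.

0.071

n = 5, Σp = 198, Σq = 98, Σp² = 8238, Σq² = 2022, Σpq = 3895
nΣpq − ΣpΣq = 19475 − 19404 = 71
nΣp² − (Σp)² = 41190 − 39204 = 1986; nΣq² − (Σq)² = 10110 − 9604 = 506
r = 71 / √(1986 × 506) = 71 / 1002.4550 ≈ 0.071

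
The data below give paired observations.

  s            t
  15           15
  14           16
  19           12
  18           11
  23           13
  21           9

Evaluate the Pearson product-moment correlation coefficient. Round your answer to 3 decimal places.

-0.682

n = 6, Σs = 110, Σt = 76, Σs² = 2076, Σt² = 996, Σst = 1363
nΣst − ΣsΣt = 8178 − 8360 = -182
nΣs² − (Σs)² = 12456 − 12100 = 356; nΣt² − (Σt)² = 5976 − 5776 = 200
r = -182 / √(356 × 200) = -182 / 266.8333 ≈ -0.682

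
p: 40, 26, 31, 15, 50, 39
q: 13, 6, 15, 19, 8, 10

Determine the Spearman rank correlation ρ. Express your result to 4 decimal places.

-0.3714

Rank p: 5, 2, 3, 1, 6, 4
Rank q: 4, 1, 5, 6, 2, 3
d = rank(p) − rank(q): 1, 1, -2, -5, 4, 1; Σd² = 48
ρ = 1 − 6Σd² / [n(n²−1)] = 1 − 6×48 / (6×35) = 1 − 288/210 ≈ -0.3714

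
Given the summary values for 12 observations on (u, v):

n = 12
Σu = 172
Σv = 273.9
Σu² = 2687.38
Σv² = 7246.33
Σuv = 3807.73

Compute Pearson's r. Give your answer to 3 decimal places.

-0.251

r = (nΣuv − ΣuΣv) / √[(nΣu² − (Σu)²)(nΣv² − (Σv)²)]
Numerator: 12×3807.73 − 172×273.9 = -1418.04
Denominator: √[(32248.56 − 29584)(86955.96 − 75021.21)] = √[2664.56 × 11934.75] = 5639.2249
r = -1418.04 / 5639.2249 ≈ -0.251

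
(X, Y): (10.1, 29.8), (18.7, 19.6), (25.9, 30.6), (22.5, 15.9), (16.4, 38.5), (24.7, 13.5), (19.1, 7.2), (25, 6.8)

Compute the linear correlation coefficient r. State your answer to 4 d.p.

n = 8, ΣX = 162.4, ΣY = 161.9, ΣX² = 3497.62, ΣY² = 4223.95, ΣXY = 3090.16
nΣXY − ΣXΣY = 24721.28 − 26292.56 = -1571.28
nΣX² − (ΣX)² = 27980.96 − 26373.76 = 1607.2; nΣY² − (ΣY)² = 33791.6 − 26211.61 = 7579.99
r = -1571.28 / √(1607.2 × 7579.99) = -1571.28 / 3490.3524 ≈ -0.4502

-0.4502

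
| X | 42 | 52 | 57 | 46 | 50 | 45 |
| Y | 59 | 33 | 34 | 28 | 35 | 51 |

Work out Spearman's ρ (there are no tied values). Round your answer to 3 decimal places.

-0.600

Rank X: 1, 5, 6, 3, 4, 2
Rank Y: 6, 2, 3, 1, 4, 5
d = rank(X) − rank(Y): -5, 3, 3, 2, 0, -3; Σd² = 56
ρ = 1 − 6Σd² / [n(n²−1)] = 1 − 6×56 / (6×35) = 1 − 336/210 ≈ -0.600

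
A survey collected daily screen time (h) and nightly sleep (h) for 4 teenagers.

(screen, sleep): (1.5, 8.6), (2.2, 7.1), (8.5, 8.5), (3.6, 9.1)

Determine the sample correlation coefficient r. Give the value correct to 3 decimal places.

0.246

n = 4, Σx = 15.8, Σy = 33.3, Σx² = 92.3, Σy² = 279.43, Σxy = 133.53
nΣxy − ΣxΣy = 534.12 − 526.14 = 7.98
nΣx² − (Σx)² = 369.2 − 249.64 = 119.56; nΣy² − (Σy)² = 1117.72 − 1108.89 = 8.83
r = 7.98 / √(119.56 × 8.83) = 7.98 / 32.4918 ≈ 0.246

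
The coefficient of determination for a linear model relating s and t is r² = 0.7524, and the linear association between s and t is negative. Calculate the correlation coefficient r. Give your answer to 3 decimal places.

-0.867

|r| = √0.7524 = 0.867
The association is negative, so r = −0.867.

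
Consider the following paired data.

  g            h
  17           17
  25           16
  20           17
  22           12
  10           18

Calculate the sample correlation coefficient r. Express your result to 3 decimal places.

n = 5, Σg = 94, Σh = 80, Σg² = 1898, Σh² = 1302, Σgh = 1473
nΣgh − ΣgΣh = 7365 − 7520 = -155
nΣg² − (Σg)² = 9490 − 8836 = 654; nΣh² − (Σh)² = 6510 − 6400 = 110
r = -155 / √(654 × 110) = -155 / 268.2163 ≈ -0.578

-0.578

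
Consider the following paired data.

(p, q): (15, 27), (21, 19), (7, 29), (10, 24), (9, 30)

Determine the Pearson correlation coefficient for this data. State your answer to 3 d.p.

-0.825

n = 5, Σp = 62, Σq = 129, Σp² = 896, Σq² = 3407, Σpq = 1517
nΣpq − ΣpΣq = 7585 − 7998 = -413
nΣp² − (Σp)² = 4480 − 3844 = 636; nΣq² − (Σq)² = 17035 − 16641 = 394
r = -413 / √(636 × 394) = -413 / 500.5837 ≈ -0.825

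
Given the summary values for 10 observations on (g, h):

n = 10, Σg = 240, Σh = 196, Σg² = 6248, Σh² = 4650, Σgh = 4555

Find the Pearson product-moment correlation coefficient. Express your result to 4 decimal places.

r = (nΣgh − ΣgΣh) / √[(nΣg² − (Σg)²)(nΣh² − (Σh)²)]
Numerator: 10×4555 − 240×196 = -1490
Denominator: √[(62480 − 57600)(46500 − 38416)] = √[4880 × 8084] = 6280.9171
r = -1490 / 6280.9171 ≈ -0.2372

-0.2372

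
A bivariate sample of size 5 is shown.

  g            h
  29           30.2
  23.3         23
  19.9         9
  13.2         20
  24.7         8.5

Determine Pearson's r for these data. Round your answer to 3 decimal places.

n = 5, Σg = 110.1, Σh = 90.7, Σg² = 2564.23, Σh² = 1994.29, Σgh = 2064.75
nΣgh − ΣgΣh = 10323.75 − 9986.07 = 337.68
nΣg² − (Σg)² = 12821.15 − 12122.01 = 699.14; nΣh² − (Σh)² = 9971.45 − 8226.49 = 1744.96
r = 337.68 / √(699.14 × 1744.96) = 337.68 / 1104.5231 ≈ 0.306

0.306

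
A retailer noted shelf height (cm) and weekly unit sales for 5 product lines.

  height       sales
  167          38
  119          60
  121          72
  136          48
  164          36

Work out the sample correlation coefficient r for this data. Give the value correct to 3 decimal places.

n = 5, Σx = 707, Σy = 254, Σx² = 102083, Σy² = 13828, Σxy = 34630
nΣxy − ΣxΣy = 173150 − 179578 = -6428
nΣx² − (Σx)² = 510415 − 499849 = 10566; nΣy² − (Σy)² = 69140 − 64516 = 4624
r = -6428 / √(10566 × 4624) = -6428 / 6989.7914 ≈ -0.920

-0.920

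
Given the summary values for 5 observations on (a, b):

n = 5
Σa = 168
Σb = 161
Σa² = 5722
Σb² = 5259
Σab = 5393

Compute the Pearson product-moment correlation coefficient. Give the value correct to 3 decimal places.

-0.218

r = (nΣab − ΣaΣb) / √[(nΣa² − (Σa)²)(nΣb² − (Σb)²)]
Numerator: 5×5393 − 168×161 = -83
Denominator: √[(28610 − 28224)(26295 − 25921)] = √[386 × 374] = 379.9526
r = -83 / 379.9526 ≈ -0.218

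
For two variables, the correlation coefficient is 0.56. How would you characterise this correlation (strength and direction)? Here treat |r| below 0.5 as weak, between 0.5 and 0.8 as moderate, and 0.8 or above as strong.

r = 0.56 > 0 so the relationship is positive.
|r| = 0.56, which falls in the moderate range.

moderate positive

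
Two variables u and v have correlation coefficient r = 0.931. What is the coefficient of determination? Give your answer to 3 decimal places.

0.867

r² = (0.931)² = 0.867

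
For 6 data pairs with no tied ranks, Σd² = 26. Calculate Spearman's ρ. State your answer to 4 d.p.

0.2571

ρ = 1 − 6Σd² / [n(n²−1)] = 1 − 6×26 / (6×35)
  = 1 − 156/210 = 1 − 0.74286 ≈ 0.2571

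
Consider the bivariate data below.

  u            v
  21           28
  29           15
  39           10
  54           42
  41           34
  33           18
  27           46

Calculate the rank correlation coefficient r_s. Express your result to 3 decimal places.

0.036

Rank u: 1, 3, 5, 7, 6, 4, 2
Rank v: 4, 2, 1, 6, 5, 3, 7
d = rank(u) − rank(v): -3, 1, 4, 1, 1, 1, -5; Σd² = 54
ρ = 1 − 6Σd² / [n(n²−1)] = 1 − 6×54 / (7×48) = 1 − 324/336 ≈ 0.036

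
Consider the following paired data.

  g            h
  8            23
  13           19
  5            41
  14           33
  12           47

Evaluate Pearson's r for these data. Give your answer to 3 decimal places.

-0.186

n = 5, Σg = 52, Σh = 163, Σg² = 598, Σh² = 5869, Σgh = 1662
nΣgh − ΣgΣh = 8310 − 8476 = -166
nΣg² − (Σg)² = 2990 − 2704 = 286; nΣh² − (Σh)² = 29345 − 26569 = 2776
r = -166 / √(286 × 2776) = -166 / 891.0309 ≈ -0.186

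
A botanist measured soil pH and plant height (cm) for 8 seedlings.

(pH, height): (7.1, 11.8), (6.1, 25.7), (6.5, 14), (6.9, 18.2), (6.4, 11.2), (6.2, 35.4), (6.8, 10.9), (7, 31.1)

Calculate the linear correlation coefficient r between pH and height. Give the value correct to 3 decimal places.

-0.337

n = 8, Σx = 53, Σy = 158.3, Σx² = 352.12, Σy² = 3791.59, Σxy = 1040.11
nΣxy − ΣxΣy = 8320.88 − 8389.9 = -69.02
nΣx² − (Σx)² = 2816.96 − 2809 = 7.96; nΣy² − (Σy)² = 30332.72 − 25058.89 = 5273.83
r = -69.02 / √(7.96 × 5273.83) = -69.02 / 204.8895 ≈ -0.337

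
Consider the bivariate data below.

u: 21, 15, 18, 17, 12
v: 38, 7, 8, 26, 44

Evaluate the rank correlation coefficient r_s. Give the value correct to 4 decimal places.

-0.1000

Rank u: 5, 2, 4, 3, 1
Rank v: 4, 1, 2, 3, 5
d = rank(u) − rank(v): 1, 1, 2, 0, -4; Σd² = 22
ρ = 1 − 6Σd² / [n(n²−1)] = 1 − 6×22 / (5×24) = 1 − 132/120 ≈ -0.1000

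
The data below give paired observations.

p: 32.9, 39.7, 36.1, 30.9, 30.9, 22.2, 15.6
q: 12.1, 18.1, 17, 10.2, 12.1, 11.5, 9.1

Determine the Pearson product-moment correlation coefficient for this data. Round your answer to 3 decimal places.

0.808

n = 7, Σp = 208.3, Σq = 90.1, Σp² = 6607.53, Σq² = 1228.53, Σpq = 2816.69
nΣpq − ΣpΣq = 19716.83 − 18767.83 = 949
nΣp² − (Σp)² = 46252.71 − 43388.89 = 2863.82; nΣq² − (Σq)² = 8599.71 − 8118.01 = 481.7
r = 949 / √(2863.82 × 481.7) = 949 / 1174.5221 ≈ 0.808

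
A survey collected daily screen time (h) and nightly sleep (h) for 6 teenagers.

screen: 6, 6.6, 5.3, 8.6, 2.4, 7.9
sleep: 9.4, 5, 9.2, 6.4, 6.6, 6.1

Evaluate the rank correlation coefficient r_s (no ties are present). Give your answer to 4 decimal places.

Rank screen: 3, 4, 2, 6, 1, 5
Rank sleep: 6, 1, 5, 3, 4, 2
d = rank(screen) − rank(sleep): -3, 3, -3, 3, -3, 3; Σd² = 54
ρ = 1 − 6Σd² / [n(n²−1)] = 1 − 6×54 / (6×35) = 1 − 324/210 ≈ -0.5429

-0.5429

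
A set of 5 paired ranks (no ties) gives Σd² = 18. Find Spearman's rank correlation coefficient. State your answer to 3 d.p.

0.100

ρ = 1 − 6Σd² / [n(n²−1)] = 1 − 6×18 / (5×24)
  = 1 − 108/120 = 1 − 0.9000 ≈ 0.100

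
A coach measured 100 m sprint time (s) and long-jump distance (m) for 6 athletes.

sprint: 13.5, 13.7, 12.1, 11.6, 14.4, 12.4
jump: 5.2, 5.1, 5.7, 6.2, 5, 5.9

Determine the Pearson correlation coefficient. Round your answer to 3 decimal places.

n = 6, Σx = 77.7, Σy = 33.1, Σx² = 1012.03, Σy² = 183.79, Σxy = 426.12
nΣxy − ΣxΣy = 2556.72 − 2571.87 = -15.15
nΣx² − (Σx)² = 6072.18 − 6037.29 = 34.89; nΣy² − (Σy)² = 1102.74 − 1095.61 = 7.13
r = -15.15 / √(34.89 × 7.13) = -15.15 / 15.7723 ≈ -0.961

-0.961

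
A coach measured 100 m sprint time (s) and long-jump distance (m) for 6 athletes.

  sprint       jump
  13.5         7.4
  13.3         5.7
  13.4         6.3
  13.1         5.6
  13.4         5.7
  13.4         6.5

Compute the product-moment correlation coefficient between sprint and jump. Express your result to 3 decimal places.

n = 6, Σx = 80.1, Σy = 37.2, Σx² = 1069.43, Σy² = 233.04, Σxy = 496.97
nΣxy − ΣxΣy = 2981.82 − 2979.72 = 2.1
nΣx² − (Σx)² = 6416.58 − 6416.01 = 0.57; nΣy² − (Σy)² = 1398.24 − 1383.84 = 14.4
r = 2.1 / √(0.57 × 14.4) = 2.1 / 2.8650 ≈ 0.733

0.733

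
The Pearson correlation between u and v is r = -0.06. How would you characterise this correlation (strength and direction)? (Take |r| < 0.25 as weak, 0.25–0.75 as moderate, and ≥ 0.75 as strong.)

r = -0.06 < 0 so the relationship is negative.
|r| = 0.06, which falls in the weak range.

weak negative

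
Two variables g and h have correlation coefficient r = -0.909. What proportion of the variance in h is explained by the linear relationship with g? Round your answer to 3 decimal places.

r² = (-0.909)² = 0.826

0.826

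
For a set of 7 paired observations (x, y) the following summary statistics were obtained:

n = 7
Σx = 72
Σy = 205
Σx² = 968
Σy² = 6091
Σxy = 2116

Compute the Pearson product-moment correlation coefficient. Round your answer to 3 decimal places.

0.053

r = (nΣxy − ΣxΣy) / √[(nΣx² − (Σx)²)(nΣy² − (Σy)²)]
Numerator: 7×2116 − 72×205 = 52
Denominator: √[(6776 − 5184)(42637 − 42025)] = √[1592 × 612] = 987.0684
r = 52 / 987.0684 ≈ 0.053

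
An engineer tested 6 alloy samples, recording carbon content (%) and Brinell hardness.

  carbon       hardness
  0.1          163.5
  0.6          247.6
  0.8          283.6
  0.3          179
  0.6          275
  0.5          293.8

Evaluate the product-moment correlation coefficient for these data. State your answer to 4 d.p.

0.8663

n = 6, Σx = 2.9, Σy = 1442.5, Σx² = 1.71, Σy² = 362451.41, Σxy = 757.39
nΣxy − ΣxΣy = 4544.34 − 4183.25 = 361.09
nΣx² − (Σx)² = 10.26 − 8.41 = 1.85; nΣy² − (Σy)² = 2174708.46 − 2080806.25 = 93902.21
r = 361.09 / √(1.85 × 93902.21) = 361.09 / 416.7962 ≈ 0.8663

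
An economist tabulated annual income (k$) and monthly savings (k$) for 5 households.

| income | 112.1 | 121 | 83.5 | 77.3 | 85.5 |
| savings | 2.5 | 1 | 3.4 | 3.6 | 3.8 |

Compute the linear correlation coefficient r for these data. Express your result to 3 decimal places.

-0.927

n = 5, Σx = 479.4, Σy = 14.3, Σx² = 47465.2, Σy² = 46.21, Σxy = 1288.33
nΣxy − ΣxΣy = 6441.65 − 6855.42 = -413.77
nΣx² − (Σx)² = 237326 − 229824.36 = 7501.64; nΣy² − (Σy)² = 231.05 − 204.49 = 26.56
r = -413.77 / √(7501.64 × 26.56) = -413.77 / 446.3671 ≈ -0.927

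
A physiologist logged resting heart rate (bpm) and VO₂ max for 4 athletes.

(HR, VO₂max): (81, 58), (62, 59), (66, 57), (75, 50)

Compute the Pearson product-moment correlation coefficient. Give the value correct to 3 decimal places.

n = 4, Σx = 284, Σy = 224, Σx² = 20386, Σy² = 12594, Σxy = 15868
nΣxy − ΣxΣy = 63472 − 63616 = -144
nΣx² − (Σx)² = 81544 − 80656 = 888; nΣy² − (Σy)² = 50376 − 50176 = 200
r = -144 / √(888 × 200) = -144 / 421.4262 ≈ -0.342

-0.342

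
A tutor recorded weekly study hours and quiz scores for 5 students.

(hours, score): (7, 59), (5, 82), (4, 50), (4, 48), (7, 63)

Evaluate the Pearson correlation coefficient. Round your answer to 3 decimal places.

0.306

n = 5, Σx = 27, Σy = 302, Σx² = 155, Σy² = 18978, Σxy = 1656
nΣxy − ΣxΣy = 8280 − 8154 = 126
nΣx² − (Σx)² = 775 − 729 = 46; nΣy² − (Σy)² = 94890 − 91204 = 3686
r = 126 / √(46 × 3686) = 126 / 411.7718 ≈ 0.306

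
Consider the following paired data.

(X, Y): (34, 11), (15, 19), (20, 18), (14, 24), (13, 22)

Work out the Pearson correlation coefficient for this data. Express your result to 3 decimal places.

-0.947

n = 5, ΣX = 96, ΣY = 94, ΣX² = 2146, ΣY² = 1866, ΣXY = 1641
nΣXY − ΣXΣY = 8205 − 9024 = -819
nΣX² − (ΣX)² = 10730 − 9216 = 1514; nΣY² − (ΣY)² = 9330 − 8836 = 494
r = -819 / √(1514 × 494) = -819 / 864.8214 ≈ -0.947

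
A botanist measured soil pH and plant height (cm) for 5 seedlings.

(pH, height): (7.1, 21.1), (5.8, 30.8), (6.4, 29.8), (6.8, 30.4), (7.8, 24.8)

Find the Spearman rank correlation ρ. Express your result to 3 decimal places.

Rank pH: 4, 1, 2, 3, 5
Rank height: 1, 5, 3, 4, 2
d = rank(pH) − rank(height): 3, -4, -1, -1, 3; Σd² = 36
ρ = 1 − 6Σd² / [n(n²−1)] = 1 − 6×36 / (5×24) = 1 − 216/120 ≈ -0.800

-0.800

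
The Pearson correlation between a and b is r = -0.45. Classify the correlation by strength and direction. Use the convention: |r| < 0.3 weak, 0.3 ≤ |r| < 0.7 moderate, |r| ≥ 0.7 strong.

moderate negative

r = -0.45 < 0 so the relationship is negative.
|r| = 0.45, which falls in the moderate range.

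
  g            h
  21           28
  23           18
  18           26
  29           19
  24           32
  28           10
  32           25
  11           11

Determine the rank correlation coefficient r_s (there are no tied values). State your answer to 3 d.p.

Rank g: 3, 4, 2, 7, 5, 6, 8, 1
Rank h: 7, 3, 6, 4, 8, 1, 5, 2
d = rank(g) − rank(h): -4, 1, -4, 3, -3, 5, 3, -1; Σd² = 86
ρ = 1 − 6Σd² / [n(n²−1)] = 1 − 6×86 / (8×63) = 1 − 516/504 ≈ -0.024

-0.024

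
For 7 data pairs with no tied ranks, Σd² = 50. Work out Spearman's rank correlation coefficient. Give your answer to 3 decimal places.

ρ = 1 − 6Σd² / [n(n²−1)] = 1 − 6×50 / (7×48)
  = 1 − 300/336 = 1 − 0.8929 ≈ 0.107

0.107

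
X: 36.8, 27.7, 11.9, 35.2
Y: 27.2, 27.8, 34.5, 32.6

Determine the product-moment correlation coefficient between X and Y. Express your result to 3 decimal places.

n = 4, ΣX = 111.6, ΣY = 122.1, ΣX² = 3502.18, ΣY² = 3765.69, ΣXY = 3329.09
nΣXY − ΣXΣY = 13316.36 − 13626.36 = -310
nΣX² − (ΣX)² = 14008.72 − 12454.56 = 1554.16; nΣY² − (ΣY)² = 15062.76 − 14908.41 = 154.35
r = -310 / √(1554.16 × 154.35) = -310 / 489.7802 ≈ -0.633

-0.633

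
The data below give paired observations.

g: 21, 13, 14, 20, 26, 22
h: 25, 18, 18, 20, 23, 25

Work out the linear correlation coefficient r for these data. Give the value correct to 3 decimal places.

0.800

n = 6, Σg = 116, Σh = 129, Σg² = 2366, Σh² = 2827, Σgh = 2559
nΣgh − ΣgΣh = 15354 − 14964 = 390
nΣg² − (Σg)² = 14196 − 13456 = 740; nΣh² − (Σh)² = 16962 − 16641 = 321
r = 390 / √(740 × 321) = 390 / 487.3808 ≈ 0.800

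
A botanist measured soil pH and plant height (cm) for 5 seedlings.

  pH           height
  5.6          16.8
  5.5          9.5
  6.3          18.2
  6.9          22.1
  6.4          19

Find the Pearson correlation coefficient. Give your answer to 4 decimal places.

0.8659

n = 5, Σx = 30.7, Σy = 85.6, Σx² = 189.87, Σy² = 1553.14, Σxy = 535.08
nΣxy − ΣxΣy = 2675.4 − 2627.92 = 47.48
nΣx² − (Σx)² = 949.35 − 942.49 = 6.86; nΣy² − (Σy)² = 7765.7 − 7327.36 = 438.34
r = 47.48 / √(6.86 × 438.34) = 47.48 / 54.8362 ≈ 0.8659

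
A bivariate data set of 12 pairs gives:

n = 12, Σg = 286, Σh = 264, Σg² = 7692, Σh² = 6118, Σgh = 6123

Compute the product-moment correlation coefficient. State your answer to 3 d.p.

-0.324

r = (nΣgh − ΣgΣh) / √[(nΣg² − (Σg)²)(nΣh² − (Σh)²)]
Numerator: 12×6123 − 286×264 = -2028
Denominator: √[(92304 − 81796)(73416 − 69696)] = √[10508 × 3720] = 6252.1804
r = -2028 / 6252.1804 ≈ -0.324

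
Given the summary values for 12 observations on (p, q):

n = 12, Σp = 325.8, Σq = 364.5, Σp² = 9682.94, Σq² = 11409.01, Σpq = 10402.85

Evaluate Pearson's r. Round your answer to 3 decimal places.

0.953

r = (nΣpq − ΣpΣq) / √[(nΣp² − (Σp)²)(nΣq² − (Σq)²)]
Numerator: 12×10402.85 − 325.8×364.5 = 6080.1
Denominator: √[(116195.28 − 106145.64)(136908.12 − 132860.25)] = √[10049.64 × 4047.87] = 6378.0590
r = 6080.1 / 6378.0590 ≈ 0.953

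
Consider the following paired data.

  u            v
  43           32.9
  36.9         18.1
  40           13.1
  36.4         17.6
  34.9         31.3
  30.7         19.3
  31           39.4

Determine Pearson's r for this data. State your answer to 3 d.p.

-0.188

n = 7, Σu = 252.9, Σv = 171.7, Σu² = 9257.07, Σv² = 4795.93, Σuv = 6153.51
nΣuv − ΣuΣv = 43074.57 − 43422.93 = -348.36
nΣu² − (Σu)² = 64799.49 − 63958.41 = 841.08; nΣv² − (Σv)² = 33571.51 − 29480.89 = 4090.62
r = -348.36 / √(841.08 × 4090.62) = -348.36 / 1854.8689 ≈ -0.188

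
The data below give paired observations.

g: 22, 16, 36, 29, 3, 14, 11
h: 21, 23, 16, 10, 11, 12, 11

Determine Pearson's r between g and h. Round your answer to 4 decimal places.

n = 7, Σg = 131, Σh = 104, Σg² = 3203, Σh² = 1712, Σgh = 2018
nΣgh − ΣgΣh = 14126 − 13624 = 502
nΣg² − (Σg)² = 22421 − 17161 = 5260; nΣh² − (Σh)² = 11984 − 10816 = 1168
r = 502 / √(5260 × 1168) = 502 / 2478.6448 ≈ 0.2025

0.2025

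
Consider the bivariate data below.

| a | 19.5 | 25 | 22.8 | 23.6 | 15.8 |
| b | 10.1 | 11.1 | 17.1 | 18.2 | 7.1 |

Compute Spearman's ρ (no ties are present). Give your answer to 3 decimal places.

Rank a: 2, 5, 3, 4, 1
Rank b: 2, 3, 4, 5, 1
d = rank(a) − rank(b): 0, 2, -1, -1, 0; Σd² = 6
ρ = 1 − 6Σd² / [n(n²−1)] = 1 − 6×6 / (5×24) = 1 − 36/120 ≈ 0.700

0.700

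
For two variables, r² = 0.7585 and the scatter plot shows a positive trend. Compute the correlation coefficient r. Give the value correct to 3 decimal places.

|r| = √0.7585 = 0.871
The association is positive, so r = 0.871.

0.871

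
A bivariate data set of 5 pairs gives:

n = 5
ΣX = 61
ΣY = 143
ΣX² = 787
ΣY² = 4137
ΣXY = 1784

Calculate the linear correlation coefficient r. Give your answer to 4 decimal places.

r = (nΣXY − ΣXΣY) / √[(nΣX² − (ΣX)²)(nΣY² − (ΣY)²)]
Numerator: 5×1784 − 61×143 = 197
Denominator: √[(3935 − 3721)(20685 − 20449)] = √[214 × 236] = 224.7310
r = 197 / 224.7310 ≈ 0.8766

0.8766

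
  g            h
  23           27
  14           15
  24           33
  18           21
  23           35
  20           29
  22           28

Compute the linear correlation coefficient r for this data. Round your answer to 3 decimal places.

0.916

n = 7, Σg = 144, Σh = 188, Σg² = 3038, Σh² = 5334, Σgh = 4002
nΣgh − ΣgΣh = 28014 − 27072 = 942
nΣg² − (Σg)² = 21266 − 20736 = 530; nΣh² − (Σh)² = 37338 − 35344 = 1994
r = 942 / √(530 × 1994) = 942 / 1028.0175 ≈ 0.916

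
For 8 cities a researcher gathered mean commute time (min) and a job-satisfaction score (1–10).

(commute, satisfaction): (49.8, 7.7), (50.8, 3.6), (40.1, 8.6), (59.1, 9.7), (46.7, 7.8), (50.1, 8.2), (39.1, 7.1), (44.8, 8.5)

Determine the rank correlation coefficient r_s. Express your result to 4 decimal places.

Rank commute: 5, 7, 2, 8, 4, 6, 1, 3
Rank satisfaction: 3, 1, 7, 8, 4, 5, 2, 6
d = rank(commute) − rank(satisfaction): 2, 6, -5, 0, 0, 1, -1, -3; Σd² = 76
ρ = 1 − 6Σd² / [n(n²−1)] = 1 − 6×76 / (8×63) = 1 − 456/504 ≈ 0.0952

0.0952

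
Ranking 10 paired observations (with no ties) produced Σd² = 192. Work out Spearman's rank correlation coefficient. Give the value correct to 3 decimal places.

ρ = 1 − 6Σd² / [n(n²−1)] = 1 − 6×192 / (10×99)
  = 1 − 1152/990 = 1 − 1.1636 ≈ -0.164

-0.164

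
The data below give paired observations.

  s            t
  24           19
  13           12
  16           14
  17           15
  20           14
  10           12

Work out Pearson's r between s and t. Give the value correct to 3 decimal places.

0.899

n = 6, Σs = 100, Σt = 86, Σs² = 1790, Σt² = 1266, Σst = 1491
nΣst − ΣsΣt = 8946 − 8600 = 346
nΣs² − (Σs)² = 10740 − 10000 = 740; nΣt² − (Σt)² = 7596 − 7396 = 200
r = 346 / √(740 × 200) = 346 / 384.7077 ≈ 0.899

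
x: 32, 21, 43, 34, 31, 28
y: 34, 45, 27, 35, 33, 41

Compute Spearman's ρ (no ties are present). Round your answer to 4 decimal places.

Rank x: 4, 1, 6, 5, 3, 2
Rank y: 3, 6, 1, 4, 2, 5
d = rank(x) − rank(y): 1, -5, 5, 1, 1, -3; Σd² = 62
ρ = 1 − 6Σd² / [n(n²−1)] = 1 − 6×62 / (6×35) = 1 − 372/210 ≈ -0.7714

-0.7714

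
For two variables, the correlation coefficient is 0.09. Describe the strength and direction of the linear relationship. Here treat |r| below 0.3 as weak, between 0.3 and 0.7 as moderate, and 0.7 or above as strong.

weak positive

r = 0.09 > 0 so the relationship is positive.
|r| = 0.09, which falls in the weak range.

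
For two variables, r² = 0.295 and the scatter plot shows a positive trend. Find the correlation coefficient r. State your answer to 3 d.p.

0.543

|r| = √0.295 = 0.543
The association is positive, so r = 0.543.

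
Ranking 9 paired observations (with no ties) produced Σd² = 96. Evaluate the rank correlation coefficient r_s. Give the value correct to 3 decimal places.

ρ = 1 − 6Σd² / [n(n²−1)] = 1 − 6×96 / (9×80)
  = 1 − 576/720 = 1 − 0.8000 ≈ 0.200

0.200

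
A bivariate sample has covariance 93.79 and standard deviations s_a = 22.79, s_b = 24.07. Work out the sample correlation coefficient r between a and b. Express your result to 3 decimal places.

0.171

r = Cov(a,b) / (s_a · s_b) = 93.79 / (22.79 × 24.07)
  = 93.79 / 548.5553 ≈ 0.171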